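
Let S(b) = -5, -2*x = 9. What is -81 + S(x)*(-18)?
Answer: 9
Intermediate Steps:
x = -9/2 (x = -1/2*9 = -9/2 ≈ -4.5000)
-81 + S(x)*(-18) = -81 - 5*(-18) = -81 + 90 = 9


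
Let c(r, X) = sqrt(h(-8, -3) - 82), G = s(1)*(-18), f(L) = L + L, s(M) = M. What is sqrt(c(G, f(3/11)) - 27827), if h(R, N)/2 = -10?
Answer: sqrt(-27827 + I*sqrt(102)) ≈ 0.03 + 166.81*I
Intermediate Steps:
h(R, N) = -20 (h(R, N) = 2*(-10) = -20)
f(L) = 2*L
G = -18 (G = 1*(-18) = -18)
c(r, X) = I*sqrt(102) (c(r, X) = sqrt(-20 - 82) = sqrt(-102) = I*sqrt(102))
sqrt(c(G, f(3/11)) - 27827) = sqrt(I*sqrt(102) - 27827) = sqrt(-27827 + I*sqrt(102))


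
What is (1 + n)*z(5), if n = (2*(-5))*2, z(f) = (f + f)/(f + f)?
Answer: -19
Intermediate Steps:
z(f) = 1 (z(f) = (2*f)/((2*f)) = (2*f)*(1/(2*f)) = 1)
n = -20 (n = -10*2 = -20)
(1 + n)*z(5) = (1 - 20)*1 = -19*1 = -19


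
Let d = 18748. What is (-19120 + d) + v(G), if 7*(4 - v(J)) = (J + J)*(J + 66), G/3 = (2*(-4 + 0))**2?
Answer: -101648/7 ≈ -14521.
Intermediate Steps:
G = 192 (G = 3*(2*(-4 + 0))**2 = 3*(2*(-4))**2 = 3*(-8)**2 = 3*64 = 192)
v(J) = 4 - 2*J*(66 + J)/7 (v(J) = 4 - (J + J)*(J + 66)/7 = 4 - 2*J*(66 + J)/7)
(-19120 + d) + v(G) = (-19120 + 18748) + (4 - 132/7*192 - 2/7*192**2) = -372 + (4 - 25344/7 - 2/7*36864) = -372 + (4 - 25344/7 - 73728/7) = -372 - 99044/7 = -101648/7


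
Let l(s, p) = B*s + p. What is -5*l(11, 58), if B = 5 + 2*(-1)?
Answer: -455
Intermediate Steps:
B = 3 (B = 5 - 2 = 3)
l(s, p) = p + 3*s (l(s, p) = 3*s + p = p + 3*s)
-5*l(11, 58) = -5*(58 + 3*11) = -5*(58 + 33) = -5*91 = -455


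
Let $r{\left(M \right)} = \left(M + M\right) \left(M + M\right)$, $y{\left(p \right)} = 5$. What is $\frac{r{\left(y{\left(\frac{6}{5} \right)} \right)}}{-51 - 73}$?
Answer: $- \frac{25}{31} \approx -0.80645$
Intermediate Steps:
$r{\left(M \right)} = 4 M^{2}$ ($r{\left(M \right)} = 2 M 2 M = 4 M^{2}$)
$\frac{r{\left(y{\left(\frac{6}{5} \right)} \right)}}{-51 - 73} = \frac{4 \cdot 5^{2}}{-51 - 73} = \frac{4 \cdot 25}{-124} = 100 \left(- \frac{1}{124}\right) = - \frac{25}{31}$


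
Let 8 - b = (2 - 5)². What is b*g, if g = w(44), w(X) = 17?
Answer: -17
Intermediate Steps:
g = 17
b = -1 (b = 8 - (2 - 5)² = 8 - 1*(-3)² = 8 - 1*9 = 8 - 9 = -1)
b*g = -1*17 = -17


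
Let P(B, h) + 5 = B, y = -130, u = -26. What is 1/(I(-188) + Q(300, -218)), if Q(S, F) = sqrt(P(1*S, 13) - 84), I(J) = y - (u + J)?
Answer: 84/6845 - sqrt(211)/6845 ≈ 0.010150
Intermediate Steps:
P(B, h) = -5 + B
I(J) = -104 - J (I(J) = -130 - (-26 + J) = -130 + (26 - J) = -104 - J)
Q(S, F) = sqrt(-89 + S) (Q(S, F) = sqrt((-5 + 1*S) - 84) = sqrt((-5 + S) - 84) = sqrt(-89 + S))
1/(I(-188) + Q(300, -218)) = 1/((-104 - 1*(-188)) + sqrt(-89 + 300)) = 1/((-104 + 188) + sqrt(211)) = 1/(84 + sqrt(211))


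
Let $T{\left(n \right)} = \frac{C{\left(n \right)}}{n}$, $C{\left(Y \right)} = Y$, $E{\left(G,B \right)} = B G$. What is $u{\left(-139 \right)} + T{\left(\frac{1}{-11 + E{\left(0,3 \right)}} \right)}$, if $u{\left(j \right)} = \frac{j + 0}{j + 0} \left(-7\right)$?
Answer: $-6$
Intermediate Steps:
$u{\left(j \right)} = -7$ ($u{\left(j \right)} = \frac{j}{j} \left(-7\right) = 1 \left(-7\right) = -7$)
$T{\left(n \right)} = 1$ ($T{\left(n \right)} = \frac{n}{n} = 1$)
$u{\left(-139 \right)} + T{\left(\frac{1}{-11 + E{\left(0,3 \right)}} \right)} = -7 + 1 = -6$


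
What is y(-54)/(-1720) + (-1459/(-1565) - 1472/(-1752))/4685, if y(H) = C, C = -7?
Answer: 2456972329/552365435400 ≈ 0.0044481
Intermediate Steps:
y(H) = -7
y(-54)/(-1720) + (-1459/(-1565) - 1472/(-1752))/4685 = -7/(-1720) + (-1459/(-1565) - 1472/(-1752))/4685 = -7*(-1/1720) + (-1459*(-1/1565) - 1472*(-1/1752))*(1/4685) = 7/1720 + (1459/1565 + 184/219)*(1/4685) = 7/1720 + (607481/342735)*(1/4685) = 7/1720 + 607481/1605713475 = 2456972329/552365435400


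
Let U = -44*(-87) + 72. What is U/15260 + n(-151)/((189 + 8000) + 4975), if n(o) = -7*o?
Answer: 3373471/10044132 ≈ 0.33587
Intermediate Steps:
U = 3900 (U = 3828 + 72 = 3900)
U/15260 + n(-151)/((189 + 8000) + 4975) = 3900/15260 + (-7*(-151))/((189 + 8000) + 4975) = 3900*(1/15260) + 1057/(8189 + 4975) = 195/763 + 1057/13164 = 3373471/10044132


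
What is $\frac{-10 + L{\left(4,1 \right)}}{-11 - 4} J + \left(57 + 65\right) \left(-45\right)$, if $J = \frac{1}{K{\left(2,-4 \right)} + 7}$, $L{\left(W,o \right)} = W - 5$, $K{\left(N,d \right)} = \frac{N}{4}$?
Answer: $- \frac{1235228}{225} \approx -5489.9$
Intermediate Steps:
$K{\left(N,d \right)} = \frac{N}{4}$ ($K{\left(N,d \right)} = N \frac{1}{4} = \frac{N}{4}$)
$L{\left(W,o \right)} = -5 + W$
$J = \frac{2}{15}$ ($J = \frac{1}{\frac{1}{4} \cdot 2 + 7} = \frac{1}{\frac{1}{2} + 7} = \frac{1}{\frac{15}{2}} = \frac{2}{15} \approx 0.13333$)
$\frac{-10 + L{\left(4,1 \right)}}{-11 - 4} J + \left(57 + 65\right) \left(-45\right) = \frac{-10 + \left(-5 + 4\right)}{-11 - 4} \cdot \frac{2}{15} + \left(57 + 65\right) \left(-45\right) = \frac{-10 - 1}{-15} \cdot \frac{2}{15} + 122 \left(-45\right) = \left(-11\right) \left(- \frac{1}{15}\right) \frac{2}{15} - 5490 = \frac{11}{15} \cdot \frac{2}{15} - 5490 = \frac{22}{225} - 5490 = - \frac{1235228}{225}$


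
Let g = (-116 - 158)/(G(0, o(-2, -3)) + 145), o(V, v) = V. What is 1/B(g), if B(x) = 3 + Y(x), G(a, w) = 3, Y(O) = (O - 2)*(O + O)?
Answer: 2738/47259 ≈ 0.057936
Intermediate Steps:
Y(O) = 2*O*(-2 + O) (Y(O) = (-2 + O)*(2*O) = 2*O*(-2 + O))
g = -137/74 (g = (-116 - 158)/(3 + 145) = -274/148 = -274*1/148 = -137/74 ≈ -1.8514)
B(x) = 3 + 2*x*(-2 + x)
1/B(g) = 1/(3 + 2*(-137/74)*(-2 - 137/74)) = 1/(3 + 2*(-137/74)*(-285/74)) = 1/(3 + 39045/2738) = 1/(47259/2738) = 2738/47259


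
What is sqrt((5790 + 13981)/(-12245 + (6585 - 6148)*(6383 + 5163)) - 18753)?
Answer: 5*I*sqrt(19004048198429434)/5033357 ≈ 136.94*I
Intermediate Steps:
sqrt((5790 + 13981)/(-12245 + (6585 - 6148)*(6383 + 5163)) - 18753) = sqrt(19771/(-12245 + 437*11546) - 18753) = sqrt(19771/(-12245 + 5045602) - 18753) = sqrt(19771/5033357 - 18753) = sqrt(-94390524050/5033357) = 5*I*sqrt(19004048198429434)/5033357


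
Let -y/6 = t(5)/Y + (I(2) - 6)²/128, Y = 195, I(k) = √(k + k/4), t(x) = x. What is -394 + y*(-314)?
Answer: 183855/832 - 1413*√10/16 ≈ -58.289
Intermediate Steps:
I(k) = √5*√k/2 (I(k) = √(k + k*(¼)) = √(k + k/4) = √(5*k/4) = √5*√k/2)
y = -2/13 - 3*(-6 + √10/2)²/64 (y = -6*(5/195 + (√5*√2/2 - 6)²/128) = -6*(5*(1/195) + (√10/2 - 6)²*(1/128)) = -6*(1/39 + (-6 + √10/2)²*(1/128)) = -6*(1/39 + (-6 + √10/2)²/128) = -2/13 - 3*(-6 + √10/2)²/64 ≈ -1.0691)
-394 + y*(-314) = -394 + (-3259/1664 + 9*√10/32)*(-314) = -394 + (511663/832 - 1413*√10/16) = 183855/832 - 1413*√10/16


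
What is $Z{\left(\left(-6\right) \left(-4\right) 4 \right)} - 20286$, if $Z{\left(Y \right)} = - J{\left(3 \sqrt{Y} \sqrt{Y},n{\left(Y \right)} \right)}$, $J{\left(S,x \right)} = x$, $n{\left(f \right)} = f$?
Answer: $-20382$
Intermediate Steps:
$Z{\left(Y \right)} = - Y$
$Z{\left(\left(-6\right) \left(-4\right) 4 \right)} - 20286 = - \left(-6\right) \left(-4\right) 4 - 20286 = - 24 \cdot 4 - 20286 = \left(-1\right) 96 - 20286 = -96 - 20286 = -20382$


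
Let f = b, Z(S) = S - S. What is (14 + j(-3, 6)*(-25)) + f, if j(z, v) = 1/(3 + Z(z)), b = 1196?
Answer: 3605/3 ≈ 1201.7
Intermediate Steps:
Z(S) = 0
j(z, v) = ⅓ (j(z, v) = 1/(3 + 0) = 1/3 = ⅓)
f = 1196
(14 + j(-3, 6)*(-25)) + f = (14 + (⅓)*(-25)) + 1196 = (14 - 25/3) + 1196 = 17/3 + 1196 = 3605/3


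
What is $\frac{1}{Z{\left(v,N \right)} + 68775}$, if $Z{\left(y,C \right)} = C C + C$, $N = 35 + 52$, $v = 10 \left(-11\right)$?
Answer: $\frac{1}{76431} \approx 1.3084 \cdot 10^{-5}$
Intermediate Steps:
$v = -110$
$N = 87$
$Z{\left(y,C \right)} = C + C^{2}$ ($Z{\left(y,C \right)} = C^{2} + C = C + C^{2}$)
$\frac{1}{Z{\left(v,N \right)} + 68775} = \frac{1}{87 \left(1 + 87\right) + 68775} = \frac{1}{87 \cdot 88 + 68775} = \frac{1}{7656 + 68775} = \frac{1}{76431}$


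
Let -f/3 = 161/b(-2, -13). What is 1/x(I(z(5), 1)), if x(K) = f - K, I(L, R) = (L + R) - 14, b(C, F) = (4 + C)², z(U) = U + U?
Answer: -4/471 ≈ -0.0084926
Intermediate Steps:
z(U) = 2*U
I(L, R) = -14 + L + R
f = -483/4 (f = -483/((4 - 2)²) = -483/(2²) = -483/4 ≈ -120.75)
x(K) = -483/4 - K
1/x(I(z(5), 1)) = 1/(-483/4 - (-14 + 2*5 + 1)) = 1/(-483/4 - (-14 + 10 + 1)) = 1/(-483/4 - 1*(-3)) = 1/(-483/4 + 3) = 1/(-471/4) = -4/471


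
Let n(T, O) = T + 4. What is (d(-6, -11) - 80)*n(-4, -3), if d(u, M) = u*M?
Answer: 0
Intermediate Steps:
d(u, M) = M*u
n(T, O) = 4 + T
(d(-6, -11) - 80)*n(-4, -3) = (-11*(-6) - 80)*(4 - 4) = (66 - 80)*0 = -14*0 = 0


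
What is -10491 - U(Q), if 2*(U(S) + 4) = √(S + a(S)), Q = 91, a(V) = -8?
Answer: -10487 - √83/2 ≈ -10492.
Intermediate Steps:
U(S) = -4 + √(-8 + S)/2 (U(S) = -4 + √(S - 8)/2 = -4 + √(-8 + S)/2)
-10491 - U(Q) = -10491 - (-4 + √(-8 + 91)/2) = -10491 - (-4 + √83/2) = -10491 + (4 - √83/2) = -10487 - √83/2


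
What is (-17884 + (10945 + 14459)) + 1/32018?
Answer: 240775361/32018 ≈ 7520.0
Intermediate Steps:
(-17884 + (10945 + 14459)) + 1/32018 = (-17884 + 25404) + 1/32018 = 7520 + 1/32018 = 240775361/32018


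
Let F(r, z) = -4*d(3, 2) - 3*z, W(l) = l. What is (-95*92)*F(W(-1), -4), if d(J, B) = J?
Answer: 0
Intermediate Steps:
F(r, z) = -12 - 3*z (F(r, z) = -4*3 - 3*z = -12 - 3*z)
(-95*92)*F(W(-1), -4) = (-95*92)*(-12 - 3*(-4)) = -8740*(-12 + 12) = -8740*0 = 0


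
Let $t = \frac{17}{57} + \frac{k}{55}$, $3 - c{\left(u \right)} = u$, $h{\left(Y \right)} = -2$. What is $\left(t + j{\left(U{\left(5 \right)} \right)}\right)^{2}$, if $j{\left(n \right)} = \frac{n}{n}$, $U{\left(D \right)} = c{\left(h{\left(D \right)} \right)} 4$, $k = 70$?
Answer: $\frac{2598544}{393129} \approx 6.6099$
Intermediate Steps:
$c{\left(u \right)} = 3 - u$
$U{\left(D \right)} = 20$ ($U{\left(D \right)} = \left(3 - -2\right) 4 = \left(3 + 2\right) 4 = 5 \cdot 4 = 20$)
$j{\left(n \right)} = 1$
$t = \frac{985}{627}$ ($t = \frac{17}{57} + \frac{70}{55} = 17 \cdot \frac{1}{57} + 70 \cdot \frac{1}{55} = \frac{17}{57} + \frac{14}{11} = \frac{985}{627} \approx 1.571$)
$\left(t + j{\left(U{\left(5 \right)} \right)}\right)^{2} = \left(\frac{985}{627} + 1\right)^{2} = \left(\frac{1612}{627}\right)^{2} = \frac{2598544}{393129}$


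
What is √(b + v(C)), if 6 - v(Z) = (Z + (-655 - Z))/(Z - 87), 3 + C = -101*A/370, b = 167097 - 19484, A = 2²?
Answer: √10480065899369/8426 ≈ 384.20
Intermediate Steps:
A = 4
b = 147613
C = -757/185 (C = -3 - 101*4/370 = -3 - 404*1/370 = -3 - 202/185 = -757/185 ≈ -4.0919)
v(Z) = 6 + 655/(-87 + Z) (v(Z) = 6 - (Z + (-655 - Z))/(Z - 87) = 6 - (-655)/(-87 + Z) = 6 + 655/(-87 + Z))
√(b + v(C)) = √(147613 + (133 + 6*(-757/185))/(-87 - 757/185)) = √(147613 + (133 - 4542/185)/(-16852/185)) = √(147613 - 185/16852*20063/185) = √(147613 - 20063/16852) = √(2487554213/16852) = √10480065899369/8426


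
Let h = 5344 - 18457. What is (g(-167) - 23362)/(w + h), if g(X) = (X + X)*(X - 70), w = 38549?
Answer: 13949/6359 ≈ 2.1936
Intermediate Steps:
g(X) = 2*X*(-70 + X) (g(X) = (2*X)*(-70 + X) = 2*X*(-70 + X))
h = -13113
(g(-167) - 23362)/(w + h) = (2*(-167)*(-70 - 167) - 23362)/(38549 - 13113) = (2*(-167)*(-237) - 23362)/25436 = (79158 - 23362)*(1/25436) = 55796*(1/25436) = 13949/6359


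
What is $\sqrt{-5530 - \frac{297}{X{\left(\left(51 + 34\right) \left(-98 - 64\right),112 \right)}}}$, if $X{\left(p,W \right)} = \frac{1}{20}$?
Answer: $i \sqrt{11470} \approx 107.1 i$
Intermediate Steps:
$X{\left(p,W \right)} = \frac{1}{20}$
$\sqrt{-5530 - \frac{297}{X{\left(\left(51 + 34\right) \left(-98 - 64\right),112 \right)}}} = \sqrt{-5530 - 297 \frac{1}{\frac{1}{20}}} = \sqrt{-5530 - 5940} = \sqrt{-11470} = i \sqrt{11470}$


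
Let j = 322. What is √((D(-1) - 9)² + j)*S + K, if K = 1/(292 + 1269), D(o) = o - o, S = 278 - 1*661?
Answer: 1/1561 - 383*√403 ≈ -7688.7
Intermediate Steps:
S = -383 (S = 278 - 661 = -383)
D(o) = 0
K = 1/1561 ≈ 0.00064061
√((D(-1) - 9)² + j)*S + K = √((0 - 9)² + 322)*(-383) + 1/1561 = √((-9)² + 322)*(-383) + 1/1561 = √(81 + 322)*(-383) + 1/1561 = √403*(-383) + 1/1561 = -383*√403 + 1/1561 = 1/1561 - 383*√403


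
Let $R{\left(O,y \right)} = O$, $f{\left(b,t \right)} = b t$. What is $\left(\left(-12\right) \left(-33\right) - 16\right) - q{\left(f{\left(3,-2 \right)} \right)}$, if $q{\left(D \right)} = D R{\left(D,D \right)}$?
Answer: $344$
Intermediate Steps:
$q{\left(D \right)} = D^{2}$ ($q{\left(D \right)} = D D = D^{2}$)
$\left(\left(-12\right) \left(-33\right) - 16\right) - q{\left(f{\left(3,-2 \right)} \right)} = \left(\left(-12\right) \left(-33\right) - 16\right) - \left(3 \left(-2\right)\right)^{2} = \left(396 - 16\right) - \left(-6\right)^{2} = 380 - 36 = 344$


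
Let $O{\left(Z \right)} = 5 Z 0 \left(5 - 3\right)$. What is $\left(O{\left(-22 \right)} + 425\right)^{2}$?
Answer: $180625$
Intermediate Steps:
$O{\left(Z \right)} = 0$ ($O{\left(Z \right)} = 0 \cdot 2 = 0$)
$\left(O{\left(-22 \right)} + 425\right)^{2} = \left(0 + 425\right)^{2} = 425^{2} = 180625$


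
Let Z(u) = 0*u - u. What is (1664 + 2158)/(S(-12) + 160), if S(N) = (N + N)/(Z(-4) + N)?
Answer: 3822/163 ≈ 23.448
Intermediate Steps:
Z(u) = -u (Z(u) = 0 - u = -u)
S(N) = 2*N/(4 + N) (S(N) = (N + N)/(-1*(-4) + N) = (2*N)/(4 + N) = 2*N/(4 + N))
(1664 + 2158)/(S(-12) + 160) = (1664 + 2158)/(2*(-12)/(4 - 12) + 160) = 3822/(2*(-12)/(-8) + 160) = 3822/(2*(-12)*(-1/8) + 160) = 3822/(3 + 160) = 3822/163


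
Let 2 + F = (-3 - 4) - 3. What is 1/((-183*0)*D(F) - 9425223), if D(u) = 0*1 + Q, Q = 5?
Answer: -1/9425223 ≈ -1.0610e-7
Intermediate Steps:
F = -12 (F = -2 + ((-3 - 4) - 3) = -2 + (-7 - 3) = -2 - 10 = -12)
D(u) = 5 (D(u) = 0*1 + 5 = 0 + 5 = 5)
1/((-183*0)*D(F) - 9425223) = 1/(-183*0*5 - 9425223) = 1/(0*5 - 9425223) = 1/(0 - 9425223) = 1/(-9425223) = -1/9425223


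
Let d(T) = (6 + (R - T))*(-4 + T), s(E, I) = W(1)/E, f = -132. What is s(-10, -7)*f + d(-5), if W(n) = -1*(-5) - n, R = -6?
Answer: 39/5 ≈ 7.8000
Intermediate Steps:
W(n) = 5 - n
s(E, I) = 4/E (s(E, I) = (5 - 1*1)/E = (5 - 1)/E = 4/E)
d(T) = -T*(-4 + T) (d(T) = (6 + (-6 - T))*(-4 + T) = (-T)*(-4 + T) = -T*(-4 + T))
s(-10, -7)*f + d(-5) = (4/(-10))*(-132) - 5*(4 - 1*(-5)) = (4*(-⅒))*(-132) - 5*(4 + 5) = -⅖*(-132) - 5*9 = 264/5 - 45 = 39/5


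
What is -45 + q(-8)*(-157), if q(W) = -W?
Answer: -1301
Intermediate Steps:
-45 + q(-8)*(-157) = -45 - 1*(-8)*(-157) = -45 + 8*(-157) = -45 - 1256 = -1301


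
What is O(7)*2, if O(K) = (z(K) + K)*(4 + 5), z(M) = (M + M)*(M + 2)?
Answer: 2394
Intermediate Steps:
z(M) = 2*M*(2 + M) (z(M) = (2*M)*(2 + M) = 2*M*(2 + M))
O(K) = 9*K + 18*K*(2 + K) (O(K) = (2*K*(2 + K) + K)*(4 + 5) = (K + 2*K*(2 + K))*9 = 9*K + 18*K*(2 + K))
O(7)*2 = (9*7*(5 + 2*7))*2 = (9*7*(5 + 14))*2 = (9*7*19)*2 = 1197*2 = 2394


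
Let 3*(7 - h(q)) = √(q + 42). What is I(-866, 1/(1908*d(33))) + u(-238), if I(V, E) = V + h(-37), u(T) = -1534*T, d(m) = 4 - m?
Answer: 364233 - √5/3 ≈ 3.6423e+5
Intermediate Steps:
h(q) = 7 - √(42 + q)/3 (h(q) = 7 - √(q + 42)/3 = 7 - √(42 + q)/3)
I(V, E) = 7 + V - √5/3 (I(V, E) = V + (7 - √(42 - 37)/3) = V + (7 - √5/3) = 7 + V - √5/3)
I(-866, 1/(1908*d(33))) + u(-238) = (7 - 866 - √5/3) - 1534*(-238) = (-859 - √5/3) + 365092 = 364233 - √5/3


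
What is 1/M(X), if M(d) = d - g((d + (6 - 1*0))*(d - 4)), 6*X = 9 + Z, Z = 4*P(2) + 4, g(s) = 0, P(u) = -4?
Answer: -2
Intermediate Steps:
Z = -12 (Z = 4*(-4) + 4 = -16 + 4 = -12)
X = -½ (X = (9 - 12)/6 = (⅙)*(-3) = -½ ≈ -0.50000)
M(d) = d (M(d) = d - 1*0 = d + 0 = d)
1/M(X) = 1/(-½) = -2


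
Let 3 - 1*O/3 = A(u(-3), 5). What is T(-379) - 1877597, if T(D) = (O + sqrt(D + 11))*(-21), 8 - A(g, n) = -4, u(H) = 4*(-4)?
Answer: -1877030 - 84*I*sqrt(23) ≈ -1.877e+6 - 402.85*I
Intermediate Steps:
u(H) = -16
A(g, n) = 12 (A(g, n) = 8 - 1*(-4) = 8 + 4 = 12)
O = -27 (O = 9 - 3*12 = 9 - 36 = -27)
T(D) = 567 - 21*sqrt(11 + D) (T(D) = (-27 + sqrt(D + 11))*(-21) = (-27 + sqrt(11 + D))*(-21) = 567 - 21*sqrt(11 + D))
T(-379) - 1877597 = (567 - 21*sqrt(11 - 379)) - 1877597 = (567 - 84*I*sqrt(23)) - 1877597 = -1877030 - 84*I*sqrt(23)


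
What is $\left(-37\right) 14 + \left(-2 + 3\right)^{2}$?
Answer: $-517$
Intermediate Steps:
$\left(-37\right) 14 + \left(-2 + 3\right)^{2} = -518 + 1^{2} = -518 + 1 = -517$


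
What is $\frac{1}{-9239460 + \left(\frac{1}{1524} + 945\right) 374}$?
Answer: $- \frac{762}{6771154673} \approx -1.1254 \cdot 10^{-7}$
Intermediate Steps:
$\frac{1}{-9239460 + \left(\frac{1}{1524} + 945\right) 374} = \frac{1}{-9239460 + \frac{1440181}{1524} \cdot 374} = \frac{1}{-9239460 + \frac{269313847}{762}} = \frac{1}{- \frac{6771154673}{762}} = - \frac{762}{6771154673}$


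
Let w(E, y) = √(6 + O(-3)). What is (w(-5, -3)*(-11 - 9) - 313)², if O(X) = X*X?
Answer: 103969 + 12520*√15 ≈ 1.5246e+5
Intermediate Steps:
O(X) = X²
w(E, y) = √15 (w(E, y) = √(6 + (-3)²) = √(6 + 9) = √15)
(w(-5, -3)*(-11 - 9) - 313)² = (√15*(-11 - 9) - 313)² = (√15*(-20) - 313)² = (-20*√15 - 313)² = (-313 - 20*√15)²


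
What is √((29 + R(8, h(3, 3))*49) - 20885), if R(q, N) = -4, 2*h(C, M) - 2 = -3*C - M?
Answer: 2*I*√5263 ≈ 145.09*I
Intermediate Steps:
h(C, M) = 1 - 3*C/2 - M/2 (h(C, M) = 1 + (-3*C - M)/2 = 1 + (-M - 3*C)/2 = 1 + (-3*C/2 - M/2) = 1 - 3*C/2 - M/2)
√((29 + R(8, h(3, 3))*49) - 20885) = √((29 - 4*49) - 20885) = √((29 - 196) - 20885) = √(-167 - 20885) = √(-21052) = 2*I*√5263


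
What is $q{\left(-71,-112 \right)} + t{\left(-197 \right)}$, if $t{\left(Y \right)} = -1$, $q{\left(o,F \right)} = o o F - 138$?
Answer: $-564731$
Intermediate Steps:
$q{\left(o,F \right)} = -138 + F o^{2}$ ($q{\left(o,F \right)} = o^{2} F - 138 = F o^{2} - 138 = -138 + F o^{2}$)
$q{\left(-71,-112 \right)} + t{\left(-197 \right)} = \left(-138 - 112 \left(-71\right)^{2}\right) - 1 = \left(-138 - 564592\right) - 1 = -564730 - 1 = -564731$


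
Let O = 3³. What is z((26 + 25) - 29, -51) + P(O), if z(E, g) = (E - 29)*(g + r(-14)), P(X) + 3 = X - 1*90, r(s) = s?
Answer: 389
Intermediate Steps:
O = 27
P(X) = -93 + X (P(X) = -3 + (X - 1*90) = -3 + (X - 90) = -3 + (-90 + X) = -93 + X)
z(E, g) = (-29 + E)*(-14 + g) (z(E, g) = (E - 29)*(g - 14) = (-29 + E)*(-14 + g))
z((26 + 25) - 29, -51) + P(O) = (406 - 29*(-51) - 14*((26 + 25) - 29) + ((26 + 25) - 29)*(-51)) + (-93 + 27) = (406 + 1479 - 14*(51 - 29) + (51 - 29)*(-51)) - 66 = (406 + 1479 - 14*22 + 22*(-51)) - 66 = (406 + 1479 - 308 - 1122) - 66 = 455 - 66 = 389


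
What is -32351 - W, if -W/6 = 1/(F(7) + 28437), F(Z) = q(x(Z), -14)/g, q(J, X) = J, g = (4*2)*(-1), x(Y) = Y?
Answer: -7359496591/227489 ≈ -32351.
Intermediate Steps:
g = -8 (g = 8*(-1) = -8)
F(Z) = -Z/8 (F(Z) = Z/(-8) = Z*(-⅛) = -Z/8)
W = -48/227489 (W = -6/(-⅛*7 + 28437) = -6/(-7/8 + 28437) = -6/227489/8 = -6*8/227489 = -48/227489 ≈ -0.00021100)
-32351 - W = -32351 - 1*(-48/227489) = -32351 + 48/227489 = -7359496591/227489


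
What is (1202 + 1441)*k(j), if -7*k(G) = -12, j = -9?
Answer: 31716/7 ≈ 4530.9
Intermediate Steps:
k(G) = 12/7 (k(G) = -1/7*(-12) = 12/7)
(1202 + 1441)*k(j) = (1202 + 1441)*(12/7) = 2643*(12/7) = 31716/7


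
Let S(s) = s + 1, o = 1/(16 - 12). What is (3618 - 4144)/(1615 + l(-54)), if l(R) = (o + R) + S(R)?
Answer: -2104/6033 ≈ -0.34875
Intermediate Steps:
o = ¼ (o = 1/4 = ¼ ≈ 0.25000)
S(s) = 1 + s
l(R) = 5/4 + 2*R (l(R) = (¼ + R) + (1 + R) = 5/4 + 2*R)
(3618 - 4144)/(1615 + l(-54)) = (3618 - 4144)/(1615 + (5/4 + 2*(-54))) = -526/(1615 + (5/4 - 108)) = -526/(1615 - 427/4) = -526/6033/4 = -526*4/6033 = -2104/6033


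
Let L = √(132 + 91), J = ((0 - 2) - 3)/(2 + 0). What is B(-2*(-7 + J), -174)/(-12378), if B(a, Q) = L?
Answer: -√223/12378 ≈ -0.0012064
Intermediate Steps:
J = -5/2 (J = (-2 - 3)/2 = -5*½ = -5/2 ≈ -2.5000)
L = √223 ≈ 14.933
B(a, Q) = √223
B(-2*(-7 + J), -174)/(-12378) = √223/(-12378) = √223*(-1/12378) = -√223/12378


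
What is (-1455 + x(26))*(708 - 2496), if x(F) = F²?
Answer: 1392852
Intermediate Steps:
(-1455 + x(26))*(708 - 2496) = (-1455 + 26²)*(708 - 2496) = (-1455 + 676)*(-1788) = -779*(-1788) = 1392852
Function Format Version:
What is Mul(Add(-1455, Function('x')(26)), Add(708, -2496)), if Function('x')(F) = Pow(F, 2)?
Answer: 1392852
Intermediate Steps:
Mul(Add(-1455, Function('x')(26)), Add(708, -2496)) = Mul(Add(-1455, Pow(26, 2)), Add(708, -2496)) = Mul(Add(-1455, 676), -1788) = Mul(-779, -1788) = 1392852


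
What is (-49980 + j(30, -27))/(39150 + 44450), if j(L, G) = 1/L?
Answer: -136309/228000 ≈ -0.59785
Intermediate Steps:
(-49980 + j(30, -27))/(39150 + 44450) = (-49980 + 1/30)/(39150 + 44450) = (-49980 + 1/30)/83600 = -1499399/30*1/83600 = -136309/228000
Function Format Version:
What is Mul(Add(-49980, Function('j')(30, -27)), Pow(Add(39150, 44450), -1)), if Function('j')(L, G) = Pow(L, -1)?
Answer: Rational(-136309, 228000) ≈ -0.59785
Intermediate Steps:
Mul(Add(-49980, Function('j')(30, -27)), Pow(Add(39150, 44450), -1)) = Mul(Add(-49980, Pow(30, -1)), Pow(Add(39150, 44450), -1)) = Mul(Add(-49980, Rational(1, 30)), Pow(83600, -1)) = Mul(Rational(-1499399, 30), Rational(1, 83600)) = Rational(-136309, 228000)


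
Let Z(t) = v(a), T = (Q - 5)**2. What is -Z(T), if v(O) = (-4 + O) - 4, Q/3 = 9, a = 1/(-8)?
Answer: 65/8 ≈ 8.1250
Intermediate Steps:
a = -1/8 ≈ -0.12500
Q = 27 (Q = 3*9 = 27)
v(O) = -8 + O
T = 484 (T = (27 - 5)**2 = 22**2 = 484)
Z(t) = -65/8 (Z(t) = -8 - 1/8 = -65/8)
-Z(T) = -1*(-65/8) = 65/8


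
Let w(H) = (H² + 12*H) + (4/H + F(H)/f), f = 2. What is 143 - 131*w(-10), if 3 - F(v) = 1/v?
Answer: 52247/20 ≈ 2612.4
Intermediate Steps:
F(v) = 3 - 1/v
w(H) = 3/2 + H² + 12*H + 7/(2*H) (w(H) = (H² + 12*H) + (4/H + (3 - 1/H)/2) = (H² + 12*H) + (4/H + (3 - 1/H)*(½)) = (H² + 12*H) + (4/H + (3/2 - 1/(2*H))) = (H² + 12*H) + (3/2 + 7/(2*H)) = 3/2 + H² + 12*H + 7/(2*H))
143 - 131*w(-10) = 143 - 131*(3/2 + (-10)² + 12*(-10) + (7/2)/(-10)) = 143 - 131*(3/2 + 100 - 120 + (7/2)*(-⅒)) = 143 - 131*(3/2 + 100 - 120 - 7/20) = 143 - 131*(-377/20) = 143 + 49387/20 = 52247/20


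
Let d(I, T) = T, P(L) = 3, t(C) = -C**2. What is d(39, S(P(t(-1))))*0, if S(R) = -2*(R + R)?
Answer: 0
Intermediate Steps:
S(R) = -4*R
d(39, S(P(t(-1))))*0 = -4*3*0 = -12*0 = 0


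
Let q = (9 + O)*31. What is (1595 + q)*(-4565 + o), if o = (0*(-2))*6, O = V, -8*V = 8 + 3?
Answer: -66881815/8 ≈ -8.3602e+6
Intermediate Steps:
V = -11/8 (V = -(8 + 3)/8 = -⅛*11 = -11/8 ≈ -1.3750)
O = -11/8 ≈ -1.3750
o = 0 (o = 0*6 = 0)
q = 1891/8 (q = (9 - 11/8)*31 = (61/8)*31 = 1891/8 ≈ 236.38)
(1595 + q)*(-4565 + o) = (1595 + 1891/8)*(-4565 + 0) = (14651/8)*(-4565) = -66881815/8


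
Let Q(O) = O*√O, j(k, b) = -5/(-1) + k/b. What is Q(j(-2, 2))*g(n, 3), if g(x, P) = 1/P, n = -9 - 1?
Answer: 8/3 ≈ 2.6667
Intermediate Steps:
j(k, b) = 5 + k/b (j(k, b) = -5*(-1) + k/b = 5 + k/b)
Q(O) = O^(3/2)
n = -10
Q(j(-2, 2))*g(n, 3) = (5 - 2/2)^(3/2)/3 = (5 - 2*½)^(3/2)*(⅓) = (5 - 1)^(3/2)*(⅓) = 4^(3/2)*(⅓) = 8*(⅓) = 8/3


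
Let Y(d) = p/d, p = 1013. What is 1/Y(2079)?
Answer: 2079/1013 ≈ 2.0523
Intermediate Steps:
Y(d) = 1013/d
1/Y(2079) = 1/(1013/2079) = 2079/1013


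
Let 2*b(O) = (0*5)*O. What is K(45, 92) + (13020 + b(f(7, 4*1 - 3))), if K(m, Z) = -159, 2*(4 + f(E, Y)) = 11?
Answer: 12861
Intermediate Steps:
f(E, Y) = 3/2 (f(E, Y) = -4 + (1/2)*11 = -4 + 11/2 = 3/2)
b(O) = 0 (b(O) = ((0*5)*O)/2 = (0*O)/2 = (1/2)*0 = 0)
K(45, 92) + (13020 + b(f(7, 4*1 - 3))) = -159 + (13020 + 0) = -159 + 13020 = 12861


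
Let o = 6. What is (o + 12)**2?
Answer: 324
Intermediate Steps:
(o + 12)**2 = (6 + 12)**2 = 18**2 = 324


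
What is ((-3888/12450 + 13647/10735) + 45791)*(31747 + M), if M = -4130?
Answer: 5633987361336808/4455025 ≈ 1.2646e+9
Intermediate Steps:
((-3888/12450 + 13647/10735) + 45791)*(31747 + M) = ((-3888/12450 + 13647/10735) + 45791)*(31747 - 4130) = ((-3888*1/12450 + 13647*(1/10735)) + 45791)*27617 = ((-648/2075 + 13647/10735) + 45791)*27617 = (4272249/4455025 + 45791)*27617 = (204004322024/4455025)*27617 = 5633987361336808/4455025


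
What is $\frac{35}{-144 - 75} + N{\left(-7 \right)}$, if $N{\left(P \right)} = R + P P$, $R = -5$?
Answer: $\frac{9601}{219} \approx 43.84$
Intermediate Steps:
$N{\left(P \right)} = -5 + P^{2}$ ($N{\left(P \right)} = -5 + P P = -5 + P^{2}$)
$\frac{35}{-144 - 75} + N{\left(-7 \right)} = \frac{35}{-144 - 75} - \left(5 - \left(-7\right)^{2}\right) = \frac{35}{-219} + \left(-5 + 49\right) = 35 \left(- \frac{1}{219}\right) + 44 = - \frac{35}{219} + 44 = \frac{9601}{219}$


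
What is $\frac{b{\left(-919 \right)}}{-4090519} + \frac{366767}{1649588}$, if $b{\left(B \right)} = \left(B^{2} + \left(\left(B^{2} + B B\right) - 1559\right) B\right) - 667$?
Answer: $\frac{2558405386412837}{6747671056172} \approx 379.15$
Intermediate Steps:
$b{\left(B \right)} = -667 + B^{2} + B \left(-1559 + 2 B^{2}\right)$ ($b{\left(B \right)} = \left(B^{2} + \left(\left(B^{2} + B^{2}\right) - 1559\right) B\right) - 667 = \left(B^{2} + \left(2 B^{2} - 1559\right) B\right) - 667 = \left(B^{2} + \left(-1559 + 2 B^{2}\right) B\right) - 667 = \left(B^{2} + B \left(-1559 + 2 B^{2}\right)\right) - 667 = -667 + B^{2} + B \left(-1559 + 2 B^{2}\right)$)
$\frac{b{\left(-919 \right)}}{-4090519} + \frac{366767}{1649588} = \frac{-667 + \left(-919\right)^{2} - -1432721 + 2 \left(-919\right)^{3}}{-4090519} + \frac{366767}{1649588} = \left(-667 + 844561 + 1432721 + 2 \left(-776151559\right)\right) \left(- \frac{1}{4090519}\right) + 366767 \cdot \frac{1}{1649588} = \left(-667 + 844561 + 1432721 - 1552303118\right) \left(- \frac{1}{4090519}\right) + \frac{366767}{1649588} = \left(-1550026503\right) \left(- \frac{1}{4090519}\right) + \frac{366767}{1649588} = \frac{1550026503}{4090519} + \frac{366767}{1649588} = \frac{2558405386412837}{6747671056172}$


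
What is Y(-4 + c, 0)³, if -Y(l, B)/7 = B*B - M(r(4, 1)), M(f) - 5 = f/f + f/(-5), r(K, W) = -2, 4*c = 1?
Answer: 11239424/125 ≈ 89915.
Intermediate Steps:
c = ¼ (c = (¼)*1 = ¼ ≈ 0.25000)
M(f) = 6 - f/5 (M(f) = 5 + (f/f + f/(-5)) = 5 + (1 + f*(-⅕)) = 5 + (1 - f/5) = 6 - f/5)
Y(l, B) = 224/5 - 7*B² (Y(l, B) = -7*(B*B - (6 - ⅕*(-2))) = -7*(B² - (6 + ⅖)) = -7*(B² - 1*32/5) = -7*(B² - 32/5) = -7*(-32/5 + B²) = 224/5 - 7*B²)
Y(-4 + c, 0)³ = (224/5 - 7*0²)³ = (224/5 - 7*0)³ = (224/5 + 0)³ = (224/5)³ = 11239424/125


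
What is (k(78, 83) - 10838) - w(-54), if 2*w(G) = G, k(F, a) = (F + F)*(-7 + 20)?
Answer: -8783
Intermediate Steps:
k(F, a) = 26*F (k(F, a) = (2*F)*13 = 26*F)
w(G) = G/2
(k(78, 83) - 10838) - w(-54) = (26*78 - 10838) - (-54)/2 = (2028 - 10838) - 1*(-27) = -8810 + 27 = -8783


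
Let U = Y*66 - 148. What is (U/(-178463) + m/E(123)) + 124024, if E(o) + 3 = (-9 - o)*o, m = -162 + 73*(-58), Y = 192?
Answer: 359429656069880/2898060657 ≈ 1.2402e+5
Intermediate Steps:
U = 12524 (U = 192*66 - 148 = 12672 - 148 = 12524)
m = -4396 (m = -162 - 4234 = -4396)
E(o) = -3 + o*(-9 - o) (E(o) = -3 + (-9 - o)*o = -3 + o*(-9 - o))
(U/(-178463) + m/E(123)) + 124024 = (12524/(-178463) - 4396/(-3 - 1*123² - 9*123)) + 124024 = (12524*(-1/178463) - 4396/(-3 - 1*15129 - 1107)) + 124024 = (-12524/178463 - 4396/(-3 - 15129 - 1107)) + 124024 = (-12524/178463 - 4396/(-16239)) + 124024 = (-12524/178463 - 4396*(-1/16239)) + 124024 = (-12524/178463 + 4396/16239) + 124024 = 581146112/2898060657 + 124024 = 359429656069880/2898060657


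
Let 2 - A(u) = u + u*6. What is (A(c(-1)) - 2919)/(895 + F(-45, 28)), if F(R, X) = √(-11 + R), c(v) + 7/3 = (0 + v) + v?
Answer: -7750700/2403243 + 17320*I*√14/2403243 ≈ -3.2251 + 0.026966*I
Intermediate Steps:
c(v) = -7/3 + 2*v (c(v) = -7/3 + ((0 + v) + v) = -7/3 + (v + v) = -7/3 + 2*v)
A(u) = 2 - 7*u (A(u) = 2 - (u + u*6) = 2 - (u + 6*u) = 2 - 7*u)
(A(c(-1)) - 2919)/(895 + F(-45, 28)) = ((2 - 7*(-7/3 + 2*(-1))) - 2919)/(895 + √(-11 - 45)) = ((2 - 7*(-7/3 - 2)) - 2919)/(895 + √(-56)) = ((2 - 7*(-13/3)) - 2919)/(895 + 2*I*√14) = ((2 + 91/3) - 2919)/(895 + 2*I*√14) = (97/3 - 2919)/(895 + 2*I*√14) = -8660/(3*(895 + 2*I*√14))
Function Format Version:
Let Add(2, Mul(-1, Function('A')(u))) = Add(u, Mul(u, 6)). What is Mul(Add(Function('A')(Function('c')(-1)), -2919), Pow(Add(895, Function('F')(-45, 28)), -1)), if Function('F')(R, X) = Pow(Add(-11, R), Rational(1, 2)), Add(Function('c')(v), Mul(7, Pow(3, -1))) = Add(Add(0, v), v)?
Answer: Add(Rational(-7750700, 2403243), Mul(Rational(17320, 2403243), I, Pow(14, Rational(1, 2)))) ≈ Add(-3.2251, Mul(0.026966, I))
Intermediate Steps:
Function('c')(v) = Add(Rational(-7, 3), Mul(2, v)) (Function('c')(v) = Add(Rational(-7, 3), Add(Add(0, v), v)) = Add(Rational(-7, 3), Add(v, v)) = Add(Rational(-7, 3), Mul(2, v)))
Function('A')(u) = Add(2, Mul(-7, u)) (Function('A')(u) = Add(2, Mul(-1, Add(u, Mul(u, 6)))) = Add(2, Mul(-1, Add(u, Mul(6, u)))) = Add(2, Mul(-1, Mul(7, u))) = Add(2, Mul(-7, u)))
Mul(Add(Function('A')(Function('c')(-1)), -2919), Pow(Add(895, Function('F')(-45, 28)), -1)) = Mul(Add(Add(2, Mul(-7, Add(Rational(-7, 3), Mul(2, -1)))), -2919), Pow(Add(895, Pow(Add(-11, -45), Rational(1, 2))), -1)) = Mul(Add(Add(2, Mul(-7, Add(Rational(-7, 3), -2))), -2919), Pow(Add(895, Pow(-56, Rational(1, 2))), -1)) = Mul(Add(Add(2, Mul(-7, Rational(-13, 3))), -2919), Pow(Add(895, Mul(2, I, Pow(14, Rational(1, 2)))), -1)) = Mul(Add(Add(2, Rational(91, 3)), -2919), Pow(Add(895, Mul(2, I, Pow(14, Rational(1, 2)))), -1)) = Mul(Add(Rational(97, 3), -2919), Pow(Add(895, Mul(2, I, Pow(14, Rational(1, 2)))), -1)) = Mul(Rational(-8660, 3), Pow(Add(895, Mul(2, I, Pow(14, Rational(1, 2)))), -1))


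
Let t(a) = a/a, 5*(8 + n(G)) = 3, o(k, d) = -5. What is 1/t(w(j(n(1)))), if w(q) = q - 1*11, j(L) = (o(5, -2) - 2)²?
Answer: 1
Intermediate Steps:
n(G) = -37/5 (n(G) = -8 + (⅕)*3 = -8 + ⅗ = -37/5)
j(L) = 49 (j(L) = (-5 - 2)² = (-7)² = 49)
w(q) = -11 + q (w(q) = q - 11 = -11 + q)
t(a) = 1
1/t(w(j(n(1)))) = 1/1 = 1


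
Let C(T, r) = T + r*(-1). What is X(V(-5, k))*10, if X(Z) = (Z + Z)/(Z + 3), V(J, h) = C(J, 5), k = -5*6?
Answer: 200/7 ≈ 28.571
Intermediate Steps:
k = -30
C(T, r) = T - r
V(J, h) = -5 + J (V(J, h) = J - 1*5 = J - 5 = -5 + J)
X(Z) = 2*Z/(3 + Z) (X(Z) = (2*Z)/(3 + Z) = 2*Z/(3 + Z))
X(V(-5, k))*10 = (2*(-5 - 5)/(3 + (-5 - 5)))*10 = (2*(-10)/(3 - 10))*10 = (2*(-10)/(-7))*10 = (2*(-10)*(-⅐))*10 = (20/7)*10 = 200/7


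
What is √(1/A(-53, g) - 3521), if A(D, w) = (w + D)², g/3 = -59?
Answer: I*√186260899/230 ≈ 59.338*I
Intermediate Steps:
g = -177 (g = 3*(-59) = -177)
A(D, w) = (D + w)²
√(1/A(-53, g) - 3521) = √(1/((-53 - 177)²) - 3521) = √(1/((-230)²) - 3521) = √(1/52900 - 3521) = √(-186260899/52900) = I*√186260899/230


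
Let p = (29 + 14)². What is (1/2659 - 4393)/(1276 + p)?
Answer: -11680986/8309375 ≈ -1.4058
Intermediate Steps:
p = 1849 (p = 43² = 1849)
(1/2659 - 4393)/(1276 + p) = (1/2659 - 4393)/(1276 + 1849) = (1/2659 - 4393)/3125 = -11680986/2659*1/3125 = -11680986/8309375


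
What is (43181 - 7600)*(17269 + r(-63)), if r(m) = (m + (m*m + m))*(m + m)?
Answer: -16614512369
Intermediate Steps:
r(m) = 2*m*(m² + 2*m) (r(m) = (m + (m² + m))*(2*m) = (m + (m + m²))*(2*m) = (m² + 2*m)*(2*m) = 2*m*(m² + 2*m))
(43181 - 7600)*(17269 + r(-63)) = (43181 - 7600)*(17269 + 2*(-63)²*(2 - 63)) = 35581*(17269 + 2*3969*(-61)) = 35581*(17269 - 484218) = 35581*(-466949) = -16614512369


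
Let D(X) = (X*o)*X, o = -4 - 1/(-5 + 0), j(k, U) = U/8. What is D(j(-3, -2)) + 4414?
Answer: 353101/80 ≈ 4413.8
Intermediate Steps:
j(k, U) = U/8 (j(k, U) = U*(⅛) = U/8)
o = -19/5 (o = -4 - 1/(-5) = -4 - 1*(-⅕) = -4 + ⅕ = -19/5 ≈ -3.8000)
D(X) = -19*X²/5 (D(X) = (X*(-19/5))*X = (-19*X/5)*X = -19*X²/5)
D(j(-3, -2)) + 4414 = -19*((⅛)*(-2))²/5 + 4414 = -19*(-¼)²/5 + 4414 = -19/5*1/16 + 4414 = -19/80 + 4414 = 353101/80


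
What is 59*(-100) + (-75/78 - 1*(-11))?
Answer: -153139/26 ≈ -5890.0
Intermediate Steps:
59*(-100) + (-75/78 - 1*(-11)) = -5900 + (-75*1/78 + 11) = -5900 + (-25/26 + 11) = -5900 + 261/26 = -153139/26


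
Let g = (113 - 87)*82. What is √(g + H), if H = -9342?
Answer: I*√7210 ≈ 84.912*I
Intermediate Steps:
g = 2132 (g = 26*82 = 2132)
√(g + H) = √(2132 - 9342) = √(-7210) = I*√7210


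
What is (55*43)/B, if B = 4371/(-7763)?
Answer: -18359495/4371 ≈ -4200.3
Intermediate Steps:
B = -4371/7763 (B = 4371*(-1/7763) = -4371/7763 ≈ -0.56306)
(55*43)/B = (55*43)/(-4371/7763) = 2365*(-7763/4371) = -18359495/4371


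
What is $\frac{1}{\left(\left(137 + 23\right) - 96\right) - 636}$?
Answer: $- \frac{1}{572} \approx -0.0017483$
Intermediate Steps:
$\frac{1}{\left(\left(137 + 23\right) - 96\right) - 636} = \frac{1}{\left(160 - 96\right) - 636} = \frac{1}{64 - 636} = \frac{1}{-572} = - \frac{1}{572}$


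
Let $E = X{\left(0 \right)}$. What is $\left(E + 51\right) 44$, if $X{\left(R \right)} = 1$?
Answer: $2288$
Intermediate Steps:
$E = 1$
$\left(E + 51\right) 44 = \left(1 + 51\right) 44 = 52 \cdot 44 = 2288$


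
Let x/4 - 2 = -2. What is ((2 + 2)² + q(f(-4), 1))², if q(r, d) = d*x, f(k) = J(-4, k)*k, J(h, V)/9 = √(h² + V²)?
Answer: 256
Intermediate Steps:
J(h, V) = 9*√(V² + h²) (J(h, V) = 9*√(h² + V²) = 9*√(V² + h²))
x = 0 (x = 8 + 4*(-2) = 8 - 8 = 0)
f(k) = 9*k*√(16 + k²) (f(k) = (9*√(k² + (-4)²))*k = (9*√(k² + 16))*k = (9*√(16 + k²))*k = 9*k*√(16 + k²))
q(r, d) = 0 (q(r, d) = d*0 = 0)
((2 + 2)² + q(f(-4), 1))² = ((2 + 2)² + 0)² = (4² + 0)² = (16 + 0)² = 16² = 256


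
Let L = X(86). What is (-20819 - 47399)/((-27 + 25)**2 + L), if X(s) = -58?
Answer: 34109/27 ≈ 1263.3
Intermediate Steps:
L = -58
(-20819 - 47399)/((-27 + 25)**2 + L) = (-20819 - 47399)/((-27 + 25)**2 - 58) = -68218/((-2)**2 - 58) = -68218/(4 - 58) = -68218/(-54) = -68218*(-1/54) = 34109/27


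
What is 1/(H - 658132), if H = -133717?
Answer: -1/791849 ≈ -1.2629e-6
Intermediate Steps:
1/(H - 658132) = 1/(-133717 - 658132) = 1/(-791849) = -1/791849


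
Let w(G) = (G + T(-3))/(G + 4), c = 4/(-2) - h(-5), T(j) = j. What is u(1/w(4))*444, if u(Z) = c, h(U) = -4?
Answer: 888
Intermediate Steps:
c = 2 (c = 4/(-2) - 1*(-4) = 4*(-½) + 4 = -2 + 4 = 2)
w(G) = (-3 + G)/(4 + G) (w(G) = (G - 3)/(G + 4) = (-3 + G)/(4 + G))
u(Z) = 2
u(1/w(4))*444 = 2*444 = 888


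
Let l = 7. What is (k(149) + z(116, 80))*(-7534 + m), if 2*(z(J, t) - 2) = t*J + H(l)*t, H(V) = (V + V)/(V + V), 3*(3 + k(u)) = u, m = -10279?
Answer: -252695218/3 ≈ -8.4232e+7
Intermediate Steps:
k(u) = -3 + u/3
H(V) = 1 (H(V) = (2*V)/((2*V)) = (2*V)*(1/(2*V)) = 1)
z(J, t) = 2 + t/2 + J*t/2 (z(J, t) = 2 + (t*J + 1*t)/2 = 2 + (J*t + t)/2 = 2 + (t + J*t)/2 = 2 + (t/2 + J*t/2) = 2 + t/2 + J*t/2)
(k(149) + z(116, 80))*(-7534 + m) = ((-3 + (⅓)*149) + (2 + (½)*80 + (½)*116*80))*(-7534 - 10279) = ((-3 + 149/3) + (2 + 40 + 4640))*(-17813) = (140/3 + 4682)*(-17813) = (14186/3)*(-17813) = -252695218/3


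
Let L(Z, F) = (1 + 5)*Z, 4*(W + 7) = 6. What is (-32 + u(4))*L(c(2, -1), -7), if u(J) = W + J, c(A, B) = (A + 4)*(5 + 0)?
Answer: -6030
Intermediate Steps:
W = -11/2 (W = -7 + (¼)*6 = -7 + 3/2 = -11/2 ≈ -5.5000)
c(A, B) = 20 + 5*A (c(A, B) = (4 + A)*5 = 20 + 5*A)
L(Z, F) = 6*Z
u(J) = -11/2 + J
(-32 + u(4))*L(c(2, -1), -7) = (-32 + (-11/2 + 4))*(6*(20 + 5*2)) = (-32 - 3/2)*(6*(20 + 10)) = -201*30 = -67/2*180 = -6030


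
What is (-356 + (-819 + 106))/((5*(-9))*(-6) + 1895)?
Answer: -1069/2165 ≈ -0.49376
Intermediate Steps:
(-356 + (-819 + 106))/((5*(-9))*(-6) + 1895) = (-356 - 713)/(-45*(-6) + 1895) = -1069/(270 + 1895) = -1069/2165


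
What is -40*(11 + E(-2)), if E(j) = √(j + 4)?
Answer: -440 - 40*√2 ≈ -496.57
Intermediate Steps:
E(j) = √(4 + j)
-40*(11 + E(-2)) = -40*(11 + √(4 - 2)) = -40*(11 + √2) = -440 - 40*√2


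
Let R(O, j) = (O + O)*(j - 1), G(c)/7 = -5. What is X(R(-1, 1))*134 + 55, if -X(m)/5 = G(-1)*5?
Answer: 117305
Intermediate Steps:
G(c) = -35 (G(c) = 7*(-5) = -35)
R(O, j) = 2*O*(-1 + j) (R(O, j) = (2*O)*(-1 + j) = 2*O*(-1 + j))
X(m) = 875 (X(m) = -(-175)*5 = -5*(-175) = 875)
X(R(-1, 1))*134 + 55 = 875*134 + 55 = 117250 + 55 = 117305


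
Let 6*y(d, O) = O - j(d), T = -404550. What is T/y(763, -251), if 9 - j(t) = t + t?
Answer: -404550/211 ≈ -1917.3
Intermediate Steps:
j(t) = 9 - 2*t (j(t) = 9 - (t + t) = 9 - 2*t)
y(d, O) = -3/2 + d/3 + O/6 (y(d, O) = (O - (9 - 2*d))/6 = (O + (-9 + 2*d))/6 = (-9 + O + 2*d)/6 = -3/2 + d/3 + O/6)
T/y(763, -251) = -404550/(-3/2 + (⅓)*763 + (⅙)*(-251)) = -404550/(-3/2 + 763/3 - 251/6) = -404550/211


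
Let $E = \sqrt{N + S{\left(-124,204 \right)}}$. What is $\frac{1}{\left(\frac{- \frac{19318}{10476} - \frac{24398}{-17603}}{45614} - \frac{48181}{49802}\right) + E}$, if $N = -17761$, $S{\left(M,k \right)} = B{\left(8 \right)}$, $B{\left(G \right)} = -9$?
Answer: $- \frac{10611280434864572920447623930466836}{194914685507944998545109957114055806001} - \frac{10968172172560505357614285872464016 i \sqrt{17770}}{194914685507944998545109957114055806001} \approx -5.4441 \cdot 10^{-5} - 0.0075012 i$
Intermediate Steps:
$S{\left(M,k \right)} = -9$
$E = i \sqrt{17770}$ ($E = \sqrt{-17761 - 9} = \sqrt{-17770} = i \sqrt{17770} \approx 133.3 i$)
$\frac{1}{\left(\frac{- \frac{19318}{10476} - \frac{24398}{-17603}}{45614} - \frac{48181}{49802}\right) + E} = \frac{1}{\left(\frac{- \frac{19318}{10476} - \frac{24398}{-17603}}{45614} - \frac{48181}{49802}\right) + i \sqrt{17770}} = \frac{1}{\left(\left(\left(-19318\right) \frac{1}{10476} - - \frac{24398}{17603}\right) \frac{1}{45614} - \frac{48181}{49802}\right) + i \sqrt{17770}} = \frac{1}{\left(\left(- \frac{9659}{5238} + \frac{24398}{17603}\right) \frac{1}{45614} - \frac{48181}{49802}\right) + i \sqrt{17770}} = \frac{1}{\left(\left(- \frac{42230653}{92204514}\right) \frac{1}{45614} - \frac{48181}{49802}\right) + i \sqrt{17770}} = \frac{1}{\left(- \frac{42230653}{4205816701596} - \frac{48181}{49802}\right) + i \sqrt{17770}} = \frac{1}{- \frac{101321278835288791}{104729041686441996} + i \sqrt{17770}}$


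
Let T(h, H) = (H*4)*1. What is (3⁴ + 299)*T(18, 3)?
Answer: 4560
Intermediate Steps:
T(h, H) = 4*H (T(h, H) = (4*H)*1 = 4*H)
(3⁴ + 299)*T(18, 3) = (3⁴ + 299)*(4*3) = (81 + 299)*12 = 380*12 = 4560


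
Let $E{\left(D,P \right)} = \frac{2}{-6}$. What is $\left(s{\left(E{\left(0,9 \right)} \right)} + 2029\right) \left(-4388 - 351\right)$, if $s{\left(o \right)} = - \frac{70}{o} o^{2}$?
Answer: $- \frac{29178023}{3} \approx -9.726 \cdot 10^{6}$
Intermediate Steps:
$E{\left(D,P \right)} = - \frac{1}{3}$ ($E{\left(D,P \right)} = 2 \left(- \frac{1}{6}\right) = - \frac{1}{3}$)
$s{\left(o \right)} = - 70 o$
$\left(s{\left(E{\left(0,9 \right)} \right)} + 2029\right) \left(-4388 - 351\right) = \left(\left(-70\right) \left(- \frac{1}{3}\right) + 2029\right) \left(-4388 - 351\right) = \left(\frac{70}{3} + 2029\right) \left(-4739\right) = \frac{6157}{3} \left(-4739\right) = - \frac{29178023}{3}$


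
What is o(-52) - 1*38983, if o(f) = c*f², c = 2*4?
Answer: -17351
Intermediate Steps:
c = 8
o(f) = 8*f²
o(-52) - 1*38983 = 8*(-52)² - 1*38983 = 8*2704 - 38983 = 21632 - 38983 = -17351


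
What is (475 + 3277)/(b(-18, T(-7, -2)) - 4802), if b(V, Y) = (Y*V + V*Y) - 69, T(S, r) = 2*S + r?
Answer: -3752/4295 ≈ -0.87357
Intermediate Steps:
T(S, r) = r + 2*S
b(V, Y) = -69 + 2*V*Y (b(V, Y) = (V*Y + V*Y) - 69 = 2*V*Y - 69 = -69 + 2*V*Y)
(475 + 3277)/(b(-18, T(-7, -2)) - 4802) = (475 + 3277)/((-69 + 2*(-18)*(-2 + 2*(-7))) - 4802) = 3752/((-69 + 2*(-18)*(-2 - 14)) - 4802) = 3752/((-69 + 2*(-18)*(-16)) - 4802) = 3752/((-69 + 576) - 4802) = 3752/(507 - 4802) = 3752/(-4295) = 3752*(-1/4295) = -3752/4295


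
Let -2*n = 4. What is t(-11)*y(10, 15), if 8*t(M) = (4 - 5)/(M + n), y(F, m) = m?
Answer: 15/104 ≈ 0.14423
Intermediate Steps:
n = -2 (n = -1/2*4 = -2)
t(M) = -1/(8*(-2 + M)) (t(M) = ((4 - 5)/(M - 2))/8 = (-1/(-2 + M))/8 = -1/(8*(-2 + M)))
t(-11)*y(10, 15) = -1/(-16 + 8*(-11))*15 = -1/(-16 - 88)*15 = -1/(-104)*15 = -1*(-1/104)*15 = (1/104)*15 = 15/104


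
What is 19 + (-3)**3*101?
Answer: -2708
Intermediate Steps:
19 + (-3)**3*101 = 19 - 27*101 = 19 - 2727 = -2708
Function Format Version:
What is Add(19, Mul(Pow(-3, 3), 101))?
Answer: -2708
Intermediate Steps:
Add(19, Mul(Pow(-3, 3), 101)) = Add(19, Mul(-27, 101)) = Add(19, -2727) = -2708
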